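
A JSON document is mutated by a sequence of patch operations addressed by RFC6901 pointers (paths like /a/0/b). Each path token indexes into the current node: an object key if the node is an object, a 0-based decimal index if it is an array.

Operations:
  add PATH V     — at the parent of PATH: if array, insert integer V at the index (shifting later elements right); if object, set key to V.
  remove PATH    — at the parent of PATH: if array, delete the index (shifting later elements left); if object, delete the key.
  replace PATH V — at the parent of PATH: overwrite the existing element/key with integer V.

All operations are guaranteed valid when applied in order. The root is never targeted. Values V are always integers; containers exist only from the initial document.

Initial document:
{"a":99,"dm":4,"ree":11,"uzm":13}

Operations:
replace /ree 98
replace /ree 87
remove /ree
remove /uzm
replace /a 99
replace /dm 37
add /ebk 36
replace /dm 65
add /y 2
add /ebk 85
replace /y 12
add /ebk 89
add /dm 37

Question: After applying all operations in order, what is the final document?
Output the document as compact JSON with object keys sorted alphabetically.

After op 1 (replace /ree 98): {"a":99,"dm":4,"ree":98,"uzm":13}
After op 2 (replace /ree 87): {"a":99,"dm":4,"ree":87,"uzm":13}
After op 3 (remove /ree): {"a":99,"dm":4,"uzm":13}
After op 4 (remove /uzm): {"a":99,"dm":4}
After op 5 (replace /a 99): {"a":99,"dm":4}
After op 6 (replace /dm 37): {"a":99,"dm":37}
After op 7 (add /ebk 36): {"a":99,"dm":37,"ebk":36}
After op 8 (replace /dm 65): {"a":99,"dm":65,"ebk":36}
After op 9 (add /y 2): {"a":99,"dm":65,"ebk":36,"y":2}
After op 10 (add /ebk 85): {"a":99,"dm":65,"ebk":85,"y":2}
After op 11 (replace /y 12): {"a":99,"dm":65,"ebk":85,"y":12}
After op 12 (add /ebk 89): {"a":99,"dm":65,"ebk":89,"y":12}
After op 13 (add /dm 37): {"a":99,"dm":37,"ebk":89,"y":12}

Answer: {"a":99,"dm":37,"ebk":89,"y":12}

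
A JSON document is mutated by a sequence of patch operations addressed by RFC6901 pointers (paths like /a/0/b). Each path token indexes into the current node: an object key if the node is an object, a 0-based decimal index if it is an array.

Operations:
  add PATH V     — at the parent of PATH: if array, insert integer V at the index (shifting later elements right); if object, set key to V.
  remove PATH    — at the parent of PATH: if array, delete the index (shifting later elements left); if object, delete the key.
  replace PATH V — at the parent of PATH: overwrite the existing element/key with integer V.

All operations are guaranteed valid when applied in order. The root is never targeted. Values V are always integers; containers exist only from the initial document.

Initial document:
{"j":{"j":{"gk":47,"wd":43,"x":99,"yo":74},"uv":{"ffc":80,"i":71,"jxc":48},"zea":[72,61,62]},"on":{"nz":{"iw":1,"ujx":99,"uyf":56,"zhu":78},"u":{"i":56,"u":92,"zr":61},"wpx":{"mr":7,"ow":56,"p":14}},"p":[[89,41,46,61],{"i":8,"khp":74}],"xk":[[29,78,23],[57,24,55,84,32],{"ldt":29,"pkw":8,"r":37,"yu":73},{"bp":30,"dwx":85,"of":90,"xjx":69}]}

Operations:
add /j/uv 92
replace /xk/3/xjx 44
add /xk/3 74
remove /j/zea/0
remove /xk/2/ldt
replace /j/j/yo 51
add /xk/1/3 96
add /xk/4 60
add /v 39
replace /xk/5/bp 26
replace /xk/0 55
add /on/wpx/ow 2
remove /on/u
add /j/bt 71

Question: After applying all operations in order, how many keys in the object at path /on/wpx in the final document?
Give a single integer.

After op 1 (add /j/uv 92): {"j":{"j":{"gk":47,"wd":43,"x":99,"yo":74},"uv":92,"zea":[72,61,62]},"on":{"nz":{"iw":1,"ujx":99,"uyf":56,"zhu":78},"u":{"i":56,"u":92,"zr":61},"wpx":{"mr":7,"ow":56,"p":14}},"p":[[89,41,46,61],{"i":8,"khp":74}],"xk":[[29,78,23],[57,24,55,84,32],{"ldt":29,"pkw":8,"r":37,"yu":73},{"bp":30,"dwx":85,"of":90,"xjx":69}]}
After op 2 (replace /xk/3/xjx 44): {"j":{"j":{"gk":47,"wd":43,"x":99,"yo":74},"uv":92,"zea":[72,61,62]},"on":{"nz":{"iw":1,"ujx":99,"uyf":56,"zhu":78},"u":{"i":56,"u":92,"zr":61},"wpx":{"mr":7,"ow":56,"p":14}},"p":[[89,41,46,61],{"i":8,"khp":74}],"xk":[[29,78,23],[57,24,55,84,32],{"ldt":29,"pkw":8,"r":37,"yu":73},{"bp":30,"dwx":85,"of":90,"xjx":44}]}
After op 3 (add /xk/3 74): {"j":{"j":{"gk":47,"wd":43,"x":99,"yo":74},"uv":92,"zea":[72,61,62]},"on":{"nz":{"iw":1,"ujx":99,"uyf":56,"zhu":78},"u":{"i":56,"u":92,"zr":61},"wpx":{"mr":7,"ow":56,"p":14}},"p":[[89,41,46,61],{"i":8,"khp":74}],"xk":[[29,78,23],[57,24,55,84,32],{"ldt":29,"pkw":8,"r":37,"yu":73},74,{"bp":30,"dwx":85,"of":90,"xjx":44}]}
After op 4 (remove /j/zea/0): {"j":{"j":{"gk":47,"wd":43,"x":99,"yo":74},"uv":92,"zea":[61,62]},"on":{"nz":{"iw":1,"ujx":99,"uyf":56,"zhu":78},"u":{"i":56,"u":92,"zr":61},"wpx":{"mr":7,"ow":56,"p":14}},"p":[[89,41,46,61],{"i":8,"khp":74}],"xk":[[29,78,23],[57,24,55,84,32],{"ldt":29,"pkw":8,"r":37,"yu":73},74,{"bp":30,"dwx":85,"of":90,"xjx":44}]}
After op 5 (remove /xk/2/ldt): {"j":{"j":{"gk":47,"wd":43,"x":99,"yo":74},"uv":92,"zea":[61,62]},"on":{"nz":{"iw":1,"ujx":99,"uyf":56,"zhu":78},"u":{"i":56,"u":92,"zr":61},"wpx":{"mr":7,"ow":56,"p":14}},"p":[[89,41,46,61],{"i":8,"khp":74}],"xk":[[29,78,23],[57,24,55,84,32],{"pkw":8,"r":37,"yu":73},74,{"bp":30,"dwx":85,"of":90,"xjx":44}]}
After op 6 (replace /j/j/yo 51): {"j":{"j":{"gk":47,"wd":43,"x":99,"yo":51},"uv":92,"zea":[61,62]},"on":{"nz":{"iw":1,"ujx":99,"uyf":56,"zhu":78},"u":{"i":56,"u":92,"zr":61},"wpx":{"mr":7,"ow":56,"p":14}},"p":[[89,41,46,61],{"i":8,"khp":74}],"xk":[[29,78,23],[57,24,55,84,32],{"pkw":8,"r":37,"yu":73},74,{"bp":30,"dwx":85,"of":90,"xjx":44}]}
After op 7 (add /xk/1/3 96): {"j":{"j":{"gk":47,"wd":43,"x":99,"yo":51},"uv":92,"zea":[61,62]},"on":{"nz":{"iw":1,"ujx":99,"uyf":56,"zhu":78},"u":{"i":56,"u":92,"zr":61},"wpx":{"mr":7,"ow":56,"p":14}},"p":[[89,41,46,61],{"i":8,"khp":74}],"xk":[[29,78,23],[57,24,55,96,84,32],{"pkw":8,"r":37,"yu":73},74,{"bp":30,"dwx":85,"of":90,"xjx":44}]}
After op 8 (add /xk/4 60): {"j":{"j":{"gk":47,"wd":43,"x":99,"yo":51},"uv":92,"zea":[61,62]},"on":{"nz":{"iw":1,"ujx":99,"uyf":56,"zhu":78},"u":{"i":56,"u":92,"zr":61},"wpx":{"mr":7,"ow":56,"p":14}},"p":[[89,41,46,61],{"i":8,"khp":74}],"xk":[[29,78,23],[57,24,55,96,84,32],{"pkw":8,"r":37,"yu":73},74,60,{"bp":30,"dwx":85,"of":90,"xjx":44}]}
After op 9 (add /v 39): {"j":{"j":{"gk":47,"wd":43,"x":99,"yo":51},"uv":92,"zea":[61,62]},"on":{"nz":{"iw":1,"ujx":99,"uyf":56,"zhu":78},"u":{"i":56,"u":92,"zr":61},"wpx":{"mr":7,"ow":56,"p":14}},"p":[[89,41,46,61],{"i":8,"khp":74}],"v":39,"xk":[[29,78,23],[57,24,55,96,84,32],{"pkw":8,"r":37,"yu":73},74,60,{"bp":30,"dwx":85,"of":90,"xjx":44}]}
After op 10 (replace /xk/5/bp 26): {"j":{"j":{"gk":47,"wd":43,"x":99,"yo":51},"uv":92,"zea":[61,62]},"on":{"nz":{"iw":1,"ujx":99,"uyf":56,"zhu":78},"u":{"i":56,"u":92,"zr":61},"wpx":{"mr":7,"ow":56,"p":14}},"p":[[89,41,46,61],{"i":8,"khp":74}],"v":39,"xk":[[29,78,23],[57,24,55,96,84,32],{"pkw":8,"r":37,"yu":73},74,60,{"bp":26,"dwx":85,"of":90,"xjx":44}]}
After op 11 (replace /xk/0 55): {"j":{"j":{"gk":47,"wd":43,"x":99,"yo":51},"uv":92,"zea":[61,62]},"on":{"nz":{"iw":1,"ujx":99,"uyf":56,"zhu":78},"u":{"i":56,"u":92,"zr":61},"wpx":{"mr":7,"ow":56,"p":14}},"p":[[89,41,46,61],{"i":8,"khp":74}],"v":39,"xk":[55,[57,24,55,96,84,32],{"pkw":8,"r":37,"yu":73},74,60,{"bp":26,"dwx":85,"of":90,"xjx":44}]}
After op 12 (add /on/wpx/ow 2): {"j":{"j":{"gk":47,"wd":43,"x":99,"yo":51},"uv":92,"zea":[61,62]},"on":{"nz":{"iw":1,"ujx":99,"uyf":56,"zhu":78},"u":{"i":56,"u":92,"zr":61},"wpx":{"mr":7,"ow":2,"p":14}},"p":[[89,41,46,61],{"i":8,"khp":74}],"v":39,"xk":[55,[57,24,55,96,84,32],{"pkw":8,"r":37,"yu":73},74,60,{"bp":26,"dwx":85,"of":90,"xjx":44}]}
After op 13 (remove /on/u): {"j":{"j":{"gk":47,"wd":43,"x":99,"yo":51},"uv":92,"zea":[61,62]},"on":{"nz":{"iw":1,"ujx":99,"uyf":56,"zhu":78},"wpx":{"mr":7,"ow":2,"p":14}},"p":[[89,41,46,61],{"i":8,"khp":74}],"v":39,"xk":[55,[57,24,55,96,84,32],{"pkw":8,"r":37,"yu":73},74,60,{"bp":26,"dwx":85,"of":90,"xjx":44}]}
After op 14 (add /j/bt 71): {"j":{"bt":71,"j":{"gk":47,"wd":43,"x":99,"yo":51},"uv":92,"zea":[61,62]},"on":{"nz":{"iw":1,"ujx":99,"uyf":56,"zhu":78},"wpx":{"mr":7,"ow":2,"p":14}},"p":[[89,41,46,61],{"i":8,"khp":74}],"v":39,"xk":[55,[57,24,55,96,84,32],{"pkw":8,"r":37,"yu":73},74,60,{"bp":26,"dwx":85,"of":90,"xjx":44}]}
Size at path /on/wpx: 3

Answer: 3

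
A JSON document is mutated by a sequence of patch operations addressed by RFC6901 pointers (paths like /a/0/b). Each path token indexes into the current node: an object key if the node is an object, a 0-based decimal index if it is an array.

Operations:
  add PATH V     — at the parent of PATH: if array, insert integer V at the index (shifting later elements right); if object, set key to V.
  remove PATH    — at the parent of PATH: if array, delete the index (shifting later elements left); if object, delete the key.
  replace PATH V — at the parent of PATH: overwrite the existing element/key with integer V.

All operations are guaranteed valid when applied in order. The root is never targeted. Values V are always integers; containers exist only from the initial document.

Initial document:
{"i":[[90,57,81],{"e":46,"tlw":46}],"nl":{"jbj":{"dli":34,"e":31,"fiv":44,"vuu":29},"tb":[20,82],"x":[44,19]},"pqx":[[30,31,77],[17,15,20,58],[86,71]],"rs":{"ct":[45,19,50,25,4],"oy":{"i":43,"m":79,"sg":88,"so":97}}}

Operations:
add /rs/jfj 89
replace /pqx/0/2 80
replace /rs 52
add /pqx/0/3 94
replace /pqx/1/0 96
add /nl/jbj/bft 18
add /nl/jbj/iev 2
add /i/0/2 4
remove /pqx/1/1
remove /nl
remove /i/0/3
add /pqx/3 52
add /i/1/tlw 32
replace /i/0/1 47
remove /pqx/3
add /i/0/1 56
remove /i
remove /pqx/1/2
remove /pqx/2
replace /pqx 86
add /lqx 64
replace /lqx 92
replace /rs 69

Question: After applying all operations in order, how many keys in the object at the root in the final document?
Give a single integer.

Answer: 3

Derivation:
After op 1 (add /rs/jfj 89): {"i":[[90,57,81],{"e":46,"tlw":46}],"nl":{"jbj":{"dli":34,"e":31,"fiv":44,"vuu":29},"tb":[20,82],"x":[44,19]},"pqx":[[30,31,77],[17,15,20,58],[86,71]],"rs":{"ct":[45,19,50,25,4],"jfj":89,"oy":{"i":43,"m":79,"sg":88,"so":97}}}
After op 2 (replace /pqx/0/2 80): {"i":[[90,57,81],{"e":46,"tlw":46}],"nl":{"jbj":{"dli":34,"e":31,"fiv":44,"vuu":29},"tb":[20,82],"x":[44,19]},"pqx":[[30,31,80],[17,15,20,58],[86,71]],"rs":{"ct":[45,19,50,25,4],"jfj":89,"oy":{"i":43,"m":79,"sg":88,"so":97}}}
After op 3 (replace /rs 52): {"i":[[90,57,81],{"e":46,"tlw":46}],"nl":{"jbj":{"dli":34,"e":31,"fiv":44,"vuu":29},"tb":[20,82],"x":[44,19]},"pqx":[[30,31,80],[17,15,20,58],[86,71]],"rs":52}
After op 4 (add /pqx/0/3 94): {"i":[[90,57,81],{"e":46,"tlw":46}],"nl":{"jbj":{"dli":34,"e":31,"fiv":44,"vuu":29},"tb":[20,82],"x":[44,19]},"pqx":[[30,31,80,94],[17,15,20,58],[86,71]],"rs":52}
After op 5 (replace /pqx/1/0 96): {"i":[[90,57,81],{"e":46,"tlw":46}],"nl":{"jbj":{"dli":34,"e":31,"fiv":44,"vuu":29},"tb":[20,82],"x":[44,19]},"pqx":[[30,31,80,94],[96,15,20,58],[86,71]],"rs":52}
After op 6 (add /nl/jbj/bft 18): {"i":[[90,57,81],{"e":46,"tlw":46}],"nl":{"jbj":{"bft":18,"dli":34,"e":31,"fiv":44,"vuu":29},"tb":[20,82],"x":[44,19]},"pqx":[[30,31,80,94],[96,15,20,58],[86,71]],"rs":52}
After op 7 (add /nl/jbj/iev 2): {"i":[[90,57,81],{"e":46,"tlw":46}],"nl":{"jbj":{"bft":18,"dli":34,"e":31,"fiv":44,"iev":2,"vuu":29},"tb":[20,82],"x":[44,19]},"pqx":[[30,31,80,94],[96,15,20,58],[86,71]],"rs":52}
After op 8 (add /i/0/2 4): {"i":[[90,57,4,81],{"e":46,"tlw":46}],"nl":{"jbj":{"bft":18,"dli":34,"e":31,"fiv":44,"iev":2,"vuu":29},"tb":[20,82],"x":[44,19]},"pqx":[[30,31,80,94],[96,15,20,58],[86,71]],"rs":52}
After op 9 (remove /pqx/1/1): {"i":[[90,57,4,81],{"e":46,"tlw":46}],"nl":{"jbj":{"bft":18,"dli":34,"e":31,"fiv":44,"iev":2,"vuu":29},"tb":[20,82],"x":[44,19]},"pqx":[[30,31,80,94],[96,20,58],[86,71]],"rs":52}
After op 10 (remove /nl): {"i":[[90,57,4,81],{"e":46,"tlw":46}],"pqx":[[30,31,80,94],[96,20,58],[86,71]],"rs":52}
After op 11 (remove /i/0/3): {"i":[[90,57,4],{"e":46,"tlw":46}],"pqx":[[30,31,80,94],[96,20,58],[86,71]],"rs":52}
After op 12 (add /pqx/3 52): {"i":[[90,57,4],{"e":46,"tlw":46}],"pqx":[[30,31,80,94],[96,20,58],[86,71],52],"rs":52}
After op 13 (add /i/1/tlw 32): {"i":[[90,57,4],{"e":46,"tlw":32}],"pqx":[[30,31,80,94],[96,20,58],[86,71],52],"rs":52}
After op 14 (replace /i/0/1 47): {"i":[[90,47,4],{"e":46,"tlw":32}],"pqx":[[30,31,80,94],[96,20,58],[86,71],52],"rs":52}
After op 15 (remove /pqx/3): {"i":[[90,47,4],{"e":46,"tlw":32}],"pqx":[[30,31,80,94],[96,20,58],[86,71]],"rs":52}
After op 16 (add /i/0/1 56): {"i":[[90,56,47,4],{"e":46,"tlw":32}],"pqx":[[30,31,80,94],[96,20,58],[86,71]],"rs":52}
After op 17 (remove /i): {"pqx":[[30,31,80,94],[96,20,58],[86,71]],"rs":52}
After op 18 (remove /pqx/1/2): {"pqx":[[30,31,80,94],[96,20],[86,71]],"rs":52}
After op 19 (remove /pqx/2): {"pqx":[[30,31,80,94],[96,20]],"rs":52}
After op 20 (replace /pqx 86): {"pqx":86,"rs":52}
After op 21 (add /lqx 64): {"lqx":64,"pqx":86,"rs":52}
After op 22 (replace /lqx 92): {"lqx":92,"pqx":86,"rs":52}
After op 23 (replace /rs 69): {"lqx":92,"pqx":86,"rs":69}
Size at the root: 3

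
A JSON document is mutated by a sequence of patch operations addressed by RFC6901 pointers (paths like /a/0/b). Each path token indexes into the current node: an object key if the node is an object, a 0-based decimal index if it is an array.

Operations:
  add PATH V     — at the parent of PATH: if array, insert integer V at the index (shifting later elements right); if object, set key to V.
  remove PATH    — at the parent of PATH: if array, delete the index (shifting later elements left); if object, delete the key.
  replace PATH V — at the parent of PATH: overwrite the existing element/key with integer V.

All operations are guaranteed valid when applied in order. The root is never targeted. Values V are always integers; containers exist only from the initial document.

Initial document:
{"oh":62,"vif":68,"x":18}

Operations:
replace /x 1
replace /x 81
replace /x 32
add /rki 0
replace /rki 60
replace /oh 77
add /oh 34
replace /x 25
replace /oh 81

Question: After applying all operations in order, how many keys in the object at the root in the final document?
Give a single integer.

Answer: 4

Derivation:
After op 1 (replace /x 1): {"oh":62,"vif":68,"x":1}
After op 2 (replace /x 81): {"oh":62,"vif":68,"x":81}
After op 3 (replace /x 32): {"oh":62,"vif":68,"x":32}
After op 4 (add /rki 0): {"oh":62,"rki":0,"vif":68,"x":32}
After op 5 (replace /rki 60): {"oh":62,"rki":60,"vif":68,"x":32}
After op 6 (replace /oh 77): {"oh":77,"rki":60,"vif":68,"x":32}
After op 7 (add /oh 34): {"oh":34,"rki":60,"vif":68,"x":32}
After op 8 (replace /x 25): {"oh":34,"rki":60,"vif":68,"x":25}
After op 9 (replace /oh 81): {"oh":81,"rki":60,"vif":68,"x":25}
Size at the root: 4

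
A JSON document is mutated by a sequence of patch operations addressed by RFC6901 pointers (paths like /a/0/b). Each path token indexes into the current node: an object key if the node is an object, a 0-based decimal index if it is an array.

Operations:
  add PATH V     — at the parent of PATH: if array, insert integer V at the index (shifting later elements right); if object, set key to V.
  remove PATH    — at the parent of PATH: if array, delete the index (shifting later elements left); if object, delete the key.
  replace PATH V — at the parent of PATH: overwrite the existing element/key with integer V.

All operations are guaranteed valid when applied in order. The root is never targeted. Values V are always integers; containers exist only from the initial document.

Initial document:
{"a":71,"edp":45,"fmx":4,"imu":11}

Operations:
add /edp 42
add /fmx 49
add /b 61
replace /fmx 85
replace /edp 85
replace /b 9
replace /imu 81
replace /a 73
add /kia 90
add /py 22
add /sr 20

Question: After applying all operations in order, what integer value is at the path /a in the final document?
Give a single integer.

After op 1 (add /edp 42): {"a":71,"edp":42,"fmx":4,"imu":11}
After op 2 (add /fmx 49): {"a":71,"edp":42,"fmx":49,"imu":11}
After op 3 (add /b 61): {"a":71,"b":61,"edp":42,"fmx":49,"imu":11}
After op 4 (replace /fmx 85): {"a":71,"b":61,"edp":42,"fmx":85,"imu":11}
After op 5 (replace /edp 85): {"a":71,"b":61,"edp":85,"fmx":85,"imu":11}
After op 6 (replace /b 9): {"a":71,"b":9,"edp":85,"fmx":85,"imu":11}
After op 7 (replace /imu 81): {"a":71,"b":9,"edp":85,"fmx":85,"imu":81}
After op 8 (replace /a 73): {"a":73,"b":9,"edp":85,"fmx":85,"imu":81}
After op 9 (add /kia 90): {"a":73,"b":9,"edp":85,"fmx":85,"imu":81,"kia":90}
After op 10 (add /py 22): {"a":73,"b":9,"edp":85,"fmx":85,"imu":81,"kia":90,"py":22}
After op 11 (add /sr 20): {"a":73,"b":9,"edp":85,"fmx":85,"imu":81,"kia":90,"py":22,"sr":20}
Value at /a: 73

Answer: 73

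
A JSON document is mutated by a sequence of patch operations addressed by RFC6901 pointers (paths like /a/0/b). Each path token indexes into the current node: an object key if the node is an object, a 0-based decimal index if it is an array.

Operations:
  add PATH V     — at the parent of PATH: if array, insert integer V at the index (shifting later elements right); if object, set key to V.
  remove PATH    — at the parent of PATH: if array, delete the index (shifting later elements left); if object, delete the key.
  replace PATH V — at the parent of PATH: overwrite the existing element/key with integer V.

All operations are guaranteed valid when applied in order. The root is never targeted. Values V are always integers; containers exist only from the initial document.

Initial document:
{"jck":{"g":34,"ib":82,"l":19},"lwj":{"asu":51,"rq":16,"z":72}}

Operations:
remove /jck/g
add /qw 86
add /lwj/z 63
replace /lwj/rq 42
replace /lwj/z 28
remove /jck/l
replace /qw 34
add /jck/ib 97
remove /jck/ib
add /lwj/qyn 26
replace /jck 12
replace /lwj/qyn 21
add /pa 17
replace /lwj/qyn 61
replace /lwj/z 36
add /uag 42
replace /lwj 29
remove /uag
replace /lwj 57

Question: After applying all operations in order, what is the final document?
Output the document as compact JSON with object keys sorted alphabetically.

Answer: {"jck":12,"lwj":57,"pa":17,"qw":34}

Derivation:
After op 1 (remove /jck/g): {"jck":{"ib":82,"l":19},"lwj":{"asu":51,"rq":16,"z":72}}
After op 2 (add /qw 86): {"jck":{"ib":82,"l":19},"lwj":{"asu":51,"rq":16,"z":72},"qw":86}
After op 3 (add /lwj/z 63): {"jck":{"ib":82,"l":19},"lwj":{"asu":51,"rq":16,"z":63},"qw":86}
After op 4 (replace /lwj/rq 42): {"jck":{"ib":82,"l":19},"lwj":{"asu":51,"rq":42,"z":63},"qw":86}
After op 5 (replace /lwj/z 28): {"jck":{"ib":82,"l":19},"lwj":{"asu":51,"rq":42,"z":28},"qw":86}
After op 6 (remove /jck/l): {"jck":{"ib":82},"lwj":{"asu":51,"rq":42,"z":28},"qw":86}
After op 7 (replace /qw 34): {"jck":{"ib":82},"lwj":{"asu":51,"rq":42,"z":28},"qw":34}
After op 8 (add /jck/ib 97): {"jck":{"ib":97},"lwj":{"asu":51,"rq":42,"z":28},"qw":34}
After op 9 (remove /jck/ib): {"jck":{},"lwj":{"asu":51,"rq":42,"z":28},"qw":34}
After op 10 (add /lwj/qyn 26): {"jck":{},"lwj":{"asu":51,"qyn":26,"rq":42,"z":28},"qw":34}
After op 11 (replace /jck 12): {"jck":12,"lwj":{"asu":51,"qyn":26,"rq":42,"z":28},"qw":34}
After op 12 (replace /lwj/qyn 21): {"jck":12,"lwj":{"asu":51,"qyn":21,"rq":42,"z":28},"qw":34}
After op 13 (add /pa 17): {"jck":12,"lwj":{"asu":51,"qyn":21,"rq":42,"z":28},"pa":17,"qw":34}
After op 14 (replace /lwj/qyn 61): {"jck":12,"lwj":{"asu":51,"qyn":61,"rq":42,"z":28},"pa":17,"qw":34}
After op 15 (replace /lwj/z 36): {"jck":12,"lwj":{"asu":51,"qyn":61,"rq":42,"z":36},"pa":17,"qw":34}
After op 16 (add /uag 42): {"jck":12,"lwj":{"asu":51,"qyn":61,"rq":42,"z":36},"pa":17,"qw":34,"uag":42}
After op 17 (replace /lwj 29): {"jck":12,"lwj":29,"pa":17,"qw":34,"uag":42}
After op 18 (remove /uag): {"jck":12,"lwj":29,"pa":17,"qw":34}
After op 19 (replace /lwj 57): {"jck":12,"lwj":57,"pa":17,"qw":34}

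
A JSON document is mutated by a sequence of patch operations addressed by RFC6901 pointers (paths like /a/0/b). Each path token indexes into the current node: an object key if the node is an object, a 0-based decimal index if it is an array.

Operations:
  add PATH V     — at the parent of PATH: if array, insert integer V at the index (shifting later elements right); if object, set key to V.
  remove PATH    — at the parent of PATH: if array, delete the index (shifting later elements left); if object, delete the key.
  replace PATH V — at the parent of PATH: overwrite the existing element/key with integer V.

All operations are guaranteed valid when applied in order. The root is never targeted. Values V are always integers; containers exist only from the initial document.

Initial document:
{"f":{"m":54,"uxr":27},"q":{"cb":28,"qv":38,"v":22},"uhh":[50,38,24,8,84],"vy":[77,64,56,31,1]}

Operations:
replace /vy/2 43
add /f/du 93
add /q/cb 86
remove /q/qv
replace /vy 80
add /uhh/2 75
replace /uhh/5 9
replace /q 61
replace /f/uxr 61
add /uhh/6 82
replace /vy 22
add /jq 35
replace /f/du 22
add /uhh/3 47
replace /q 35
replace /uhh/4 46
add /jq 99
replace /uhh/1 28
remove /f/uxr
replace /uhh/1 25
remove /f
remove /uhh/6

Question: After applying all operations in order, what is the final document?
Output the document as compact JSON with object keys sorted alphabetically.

After op 1 (replace /vy/2 43): {"f":{"m":54,"uxr":27},"q":{"cb":28,"qv":38,"v":22},"uhh":[50,38,24,8,84],"vy":[77,64,43,31,1]}
After op 2 (add /f/du 93): {"f":{"du":93,"m":54,"uxr":27},"q":{"cb":28,"qv":38,"v":22},"uhh":[50,38,24,8,84],"vy":[77,64,43,31,1]}
After op 3 (add /q/cb 86): {"f":{"du":93,"m":54,"uxr":27},"q":{"cb":86,"qv":38,"v":22},"uhh":[50,38,24,8,84],"vy":[77,64,43,31,1]}
After op 4 (remove /q/qv): {"f":{"du":93,"m":54,"uxr":27},"q":{"cb":86,"v":22},"uhh":[50,38,24,8,84],"vy":[77,64,43,31,1]}
After op 5 (replace /vy 80): {"f":{"du":93,"m":54,"uxr":27},"q":{"cb":86,"v":22},"uhh":[50,38,24,8,84],"vy":80}
After op 6 (add /uhh/2 75): {"f":{"du":93,"m":54,"uxr":27},"q":{"cb":86,"v":22},"uhh":[50,38,75,24,8,84],"vy":80}
After op 7 (replace /uhh/5 9): {"f":{"du":93,"m":54,"uxr":27},"q":{"cb":86,"v":22},"uhh":[50,38,75,24,8,9],"vy":80}
After op 8 (replace /q 61): {"f":{"du":93,"m":54,"uxr":27},"q":61,"uhh":[50,38,75,24,8,9],"vy":80}
After op 9 (replace /f/uxr 61): {"f":{"du":93,"m":54,"uxr":61},"q":61,"uhh":[50,38,75,24,8,9],"vy":80}
After op 10 (add /uhh/6 82): {"f":{"du":93,"m":54,"uxr":61},"q":61,"uhh":[50,38,75,24,8,9,82],"vy":80}
After op 11 (replace /vy 22): {"f":{"du":93,"m":54,"uxr":61},"q":61,"uhh":[50,38,75,24,8,9,82],"vy":22}
After op 12 (add /jq 35): {"f":{"du":93,"m":54,"uxr":61},"jq":35,"q":61,"uhh":[50,38,75,24,8,9,82],"vy":22}
After op 13 (replace /f/du 22): {"f":{"du":22,"m":54,"uxr":61},"jq":35,"q":61,"uhh":[50,38,75,24,8,9,82],"vy":22}
After op 14 (add /uhh/3 47): {"f":{"du":22,"m":54,"uxr":61},"jq":35,"q":61,"uhh":[50,38,75,47,24,8,9,82],"vy":22}
After op 15 (replace /q 35): {"f":{"du":22,"m":54,"uxr":61},"jq":35,"q":35,"uhh":[50,38,75,47,24,8,9,82],"vy":22}
After op 16 (replace /uhh/4 46): {"f":{"du":22,"m":54,"uxr":61},"jq":35,"q":35,"uhh":[50,38,75,47,46,8,9,82],"vy":22}
After op 17 (add /jq 99): {"f":{"du":22,"m":54,"uxr":61},"jq":99,"q":35,"uhh":[50,38,75,47,46,8,9,82],"vy":22}
After op 18 (replace /uhh/1 28): {"f":{"du":22,"m":54,"uxr":61},"jq":99,"q":35,"uhh":[50,28,75,47,46,8,9,82],"vy":22}
After op 19 (remove /f/uxr): {"f":{"du":22,"m":54},"jq":99,"q":35,"uhh":[50,28,75,47,46,8,9,82],"vy":22}
After op 20 (replace /uhh/1 25): {"f":{"du":22,"m":54},"jq":99,"q":35,"uhh":[50,25,75,47,46,8,9,82],"vy":22}
After op 21 (remove /f): {"jq":99,"q":35,"uhh":[50,25,75,47,46,8,9,82],"vy":22}
After op 22 (remove /uhh/6): {"jq":99,"q":35,"uhh":[50,25,75,47,46,8,82],"vy":22}

Answer: {"jq":99,"q":35,"uhh":[50,25,75,47,46,8,82],"vy":22}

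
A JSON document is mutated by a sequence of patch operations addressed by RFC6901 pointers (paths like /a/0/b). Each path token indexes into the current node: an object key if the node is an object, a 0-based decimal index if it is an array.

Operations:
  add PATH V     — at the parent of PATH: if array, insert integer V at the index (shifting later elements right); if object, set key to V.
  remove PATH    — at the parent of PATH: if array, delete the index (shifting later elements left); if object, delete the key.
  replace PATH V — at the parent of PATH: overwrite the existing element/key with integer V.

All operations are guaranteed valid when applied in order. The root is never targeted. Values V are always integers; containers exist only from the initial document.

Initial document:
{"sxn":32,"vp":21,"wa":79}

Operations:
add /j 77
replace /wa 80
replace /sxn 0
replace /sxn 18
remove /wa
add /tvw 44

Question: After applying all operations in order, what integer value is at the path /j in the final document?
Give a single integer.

After op 1 (add /j 77): {"j":77,"sxn":32,"vp":21,"wa":79}
After op 2 (replace /wa 80): {"j":77,"sxn":32,"vp":21,"wa":80}
After op 3 (replace /sxn 0): {"j":77,"sxn":0,"vp":21,"wa":80}
After op 4 (replace /sxn 18): {"j":77,"sxn":18,"vp":21,"wa":80}
After op 5 (remove /wa): {"j":77,"sxn":18,"vp":21}
After op 6 (add /tvw 44): {"j":77,"sxn":18,"tvw":44,"vp":21}
Value at /j: 77

Answer: 77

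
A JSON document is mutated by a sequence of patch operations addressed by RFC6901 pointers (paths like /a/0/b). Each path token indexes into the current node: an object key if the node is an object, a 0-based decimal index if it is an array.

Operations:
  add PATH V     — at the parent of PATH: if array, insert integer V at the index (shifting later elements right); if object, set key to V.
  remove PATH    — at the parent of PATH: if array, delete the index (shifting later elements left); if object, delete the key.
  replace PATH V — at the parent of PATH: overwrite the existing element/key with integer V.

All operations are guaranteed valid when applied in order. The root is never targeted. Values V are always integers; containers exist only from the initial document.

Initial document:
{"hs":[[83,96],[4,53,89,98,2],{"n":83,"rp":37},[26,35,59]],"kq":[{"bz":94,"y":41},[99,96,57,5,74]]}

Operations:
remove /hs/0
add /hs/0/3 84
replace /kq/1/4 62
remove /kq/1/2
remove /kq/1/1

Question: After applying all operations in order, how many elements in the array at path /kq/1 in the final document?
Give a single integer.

After op 1 (remove /hs/0): {"hs":[[4,53,89,98,2],{"n":83,"rp":37},[26,35,59]],"kq":[{"bz":94,"y":41},[99,96,57,5,74]]}
After op 2 (add /hs/0/3 84): {"hs":[[4,53,89,84,98,2],{"n":83,"rp":37},[26,35,59]],"kq":[{"bz":94,"y":41},[99,96,57,5,74]]}
After op 3 (replace /kq/1/4 62): {"hs":[[4,53,89,84,98,2],{"n":83,"rp":37},[26,35,59]],"kq":[{"bz":94,"y":41},[99,96,57,5,62]]}
After op 4 (remove /kq/1/2): {"hs":[[4,53,89,84,98,2],{"n":83,"rp":37},[26,35,59]],"kq":[{"bz":94,"y":41},[99,96,5,62]]}
After op 5 (remove /kq/1/1): {"hs":[[4,53,89,84,98,2],{"n":83,"rp":37},[26,35,59]],"kq":[{"bz":94,"y":41},[99,5,62]]}
Size at path /kq/1: 3

Answer: 3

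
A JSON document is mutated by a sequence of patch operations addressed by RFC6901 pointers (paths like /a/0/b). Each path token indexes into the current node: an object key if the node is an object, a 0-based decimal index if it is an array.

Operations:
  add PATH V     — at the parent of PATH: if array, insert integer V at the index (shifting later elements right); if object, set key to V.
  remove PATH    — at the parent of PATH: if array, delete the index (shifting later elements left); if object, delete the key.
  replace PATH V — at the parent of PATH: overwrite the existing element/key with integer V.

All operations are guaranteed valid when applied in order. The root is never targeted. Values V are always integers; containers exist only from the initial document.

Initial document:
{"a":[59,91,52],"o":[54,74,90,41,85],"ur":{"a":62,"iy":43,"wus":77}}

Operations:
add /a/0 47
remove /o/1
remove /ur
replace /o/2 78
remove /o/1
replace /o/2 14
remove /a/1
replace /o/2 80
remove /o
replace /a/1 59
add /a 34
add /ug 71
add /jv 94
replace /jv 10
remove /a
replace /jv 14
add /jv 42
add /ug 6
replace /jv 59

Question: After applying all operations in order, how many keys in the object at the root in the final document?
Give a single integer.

After op 1 (add /a/0 47): {"a":[47,59,91,52],"o":[54,74,90,41,85],"ur":{"a":62,"iy":43,"wus":77}}
After op 2 (remove /o/1): {"a":[47,59,91,52],"o":[54,90,41,85],"ur":{"a":62,"iy":43,"wus":77}}
After op 3 (remove /ur): {"a":[47,59,91,52],"o":[54,90,41,85]}
After op 4 (replace /o/2 78): {"a":[47,59,91,52],"o":[54,90,78,85]}
After op 5 (remove /o/1): {"a":[47,59,91,52],"o":[54,78,85]}
After op 6 (replace /o/2 14): {"a":[47,59,91,52],"o":[54,78,14]}
After op 7 (remove /a/1): {"a":[47,91,52],"o":[54,78,14]}
After op 8 (replace /o/2 80): {"a":[47,91,52],"o":[54,78,80]}
After op 9 (remove /o): {"a":[47,91,52]}
After op 10 (replace /a/1 59): {"a":[47,59,52]}
After op 11 (add /a 34): {"a":34}
After op 12 (add /ug 71): {"a":34,"ug":71}
After op 13 (add /jv 94): {"a":34,"jv":94,"ug":71}
After op 14 (replace /jv 10): {"a":34,"jv":10,"ug":71}
After op 15 (remove /a): {"jv":10,"ug":71}
After op 16 (replace /jv 14): {"jv":14,"ug":71}
After op 17 (add /jv 42): {"jv":42,"ug":71}
After op 18 (add /ug 6): {"jv":42,"ug":6}
After op 19 (replace /jv 59): {"jv":59,"ug":6}
Size at the root: 2

Answer: 2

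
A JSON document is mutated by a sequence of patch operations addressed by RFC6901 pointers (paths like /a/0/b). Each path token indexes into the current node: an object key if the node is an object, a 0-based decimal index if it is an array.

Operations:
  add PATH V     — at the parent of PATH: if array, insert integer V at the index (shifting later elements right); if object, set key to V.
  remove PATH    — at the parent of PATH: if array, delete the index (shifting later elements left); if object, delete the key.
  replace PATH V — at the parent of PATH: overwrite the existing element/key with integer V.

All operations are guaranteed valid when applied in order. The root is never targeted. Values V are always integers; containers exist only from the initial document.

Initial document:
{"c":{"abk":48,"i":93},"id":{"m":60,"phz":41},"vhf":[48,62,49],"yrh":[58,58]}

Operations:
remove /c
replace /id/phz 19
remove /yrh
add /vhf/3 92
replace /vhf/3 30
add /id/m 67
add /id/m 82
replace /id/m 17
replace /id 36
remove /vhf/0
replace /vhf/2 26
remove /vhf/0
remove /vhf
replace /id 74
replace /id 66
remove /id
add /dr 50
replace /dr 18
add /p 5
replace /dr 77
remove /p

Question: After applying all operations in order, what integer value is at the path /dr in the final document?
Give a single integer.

After op 1 (remove /c): {"id":{"m":60,"phz":41},"vhf":[48,62,49],"yrh":[58,58]}
After op 2 (replace /id/phz 19): {"id":{"m":60,"phz":19},"vhf":[48,62,49],"yrh":[58,58]}
After op 3 (remove /yrh): {"id":{"m":60,"phz":19},"vhf":[48,62,49]}
After op 4 (add /vhf/3 92): {"id":{"m":60,"phz":19},"vhf":[48,62,49,92]}
After op 5 (replace /vhf/3 30): {"id":{"m":60,"phz":19},"vhf":[48,62,49,30]}
After op 6 (add /id/m 67): {"id":{"m":67,"phz":19},"vhf":[48,62,49,30]}
After op 7 (add /id/m 82): {"id":{"m":82,"phz":19},"vhf":[48,62,49,30]}
After op 8 (replace /id/m 17): {"id":{"m":17,"phz":19},"vhf":[48,62,49,30]}
After op 9 (replace /id 36): {"id":36,"vhf":[48,62,49,30]}
After op 10 (remove /vhf/0): {"id":36,"vhf":[62,49,30]}
After op 11 (replace /vhf/2 26): {"id":36,"vhf":[62,49,26]}
After op 12 (remove /vhf/0): {"id":36,"vhf":[49,26]}
After op 13 (remove /vhf): {"id":36}
After op 14 (replace /id 74): {"id":74}
After op 15 (replace /id 66): {"id":66}
After op 16 (remove /id): {}
After op 17 (add /dr 50): {"dr":50}
After op 18 (replace /dr 18): {"dr":18}
After op 19 (add /p 5): {"dr":18,"p":5}
After op 20 (replace /dr 77): {"dr":77,"p":5}
After op 21 (remove /p): {"dr":77}
Value at /dr: 77

Answer: 77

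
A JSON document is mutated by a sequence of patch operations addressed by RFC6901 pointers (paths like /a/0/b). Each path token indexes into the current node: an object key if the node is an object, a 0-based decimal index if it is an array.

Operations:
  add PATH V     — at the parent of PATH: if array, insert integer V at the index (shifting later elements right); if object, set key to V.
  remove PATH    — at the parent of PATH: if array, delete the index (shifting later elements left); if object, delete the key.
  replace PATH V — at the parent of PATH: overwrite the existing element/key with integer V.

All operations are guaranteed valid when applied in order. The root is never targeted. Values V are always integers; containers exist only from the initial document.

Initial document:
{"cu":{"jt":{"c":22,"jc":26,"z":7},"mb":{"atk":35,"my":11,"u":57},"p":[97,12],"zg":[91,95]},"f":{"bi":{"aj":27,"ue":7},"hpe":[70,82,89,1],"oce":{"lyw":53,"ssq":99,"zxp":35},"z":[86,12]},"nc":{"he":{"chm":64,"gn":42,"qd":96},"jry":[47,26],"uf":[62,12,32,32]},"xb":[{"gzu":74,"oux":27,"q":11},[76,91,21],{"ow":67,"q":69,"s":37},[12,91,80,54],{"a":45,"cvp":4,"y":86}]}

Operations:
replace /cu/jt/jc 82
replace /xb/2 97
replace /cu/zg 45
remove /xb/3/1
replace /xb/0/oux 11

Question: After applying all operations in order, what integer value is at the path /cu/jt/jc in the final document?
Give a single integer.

After op 1 (replace /cu/jt/jc 82): {"cu":{"jt":{"c":22,"jc":82,"z":7},"mb":{"atk":35,"my":11,"u":57},"p":[97,12],"zg":[91,95]},"f":{"bi":{"aj":27,"ue":7},"hpe":[70,82,89,1],"oce":{"lyw":53,"ssq":99,"zxp":35},"z":[86,12]},"nc":{"he":{"chm":64,"gn":42,"qd":96},"jry":[47,26],"uf":[62,12,32,32]},"xb":[{"gzu":74,"oux":27,"q":11},[76,91,21],{"ow":67,"q":69,"s":37},[12,91,80,54],{"a":45,"cvp":4,"y":86}]}
After op 2 (replace /xb/2 97): {"cu":{"jt":{"c":22,"jc":82,"z":7},"mb":{"atk":35,"my":11,"u":57},"p":[97,12],"zg":[91,95]},"f":{"bi":{"aj":27,"ue":7},"hpe":[70,82,89,1],"oce":{"lyw":53,"ssq":99,"zxp":35},"z":[86,12]},"nc":{"he":{"chm":64,"gn":42,"qd":96},"jry":[47,26],"uf":[62,12,32,32]},"xb":[{"gzu":74,"oux":27,"q":11},[76,91,21],97,[12,91,80,54],{"a":45,"cvp":4,"y":86}]}
After op 3 (replace /cu/zg 45): {"cu":{"jt":{"c":22,"jc":82,"z":7},"mb":{"atk":35,"my":11,"u":57},"p":[97,12],"zg":45},"f":{"bi":{"aj":27,"ue":7},"hpe":[70,82,89,1],"oce":{"lyw":53,"ssq":99,"zxp":35},"z":[86,12]},"nc":{"he":{"chm":64,"gn":42,"qd":96},"jry":[47,26],"uf":[62,12,32,32]},"xb":[{"gzu":74,"oux":27,"q":11},[76,91,21],97,[12,91,80,54],{"a":45,"cvp":4,"y":86}]}
After op 4 (remove /xb/3/1): {"cu":{"jt":{"c":22,"jc":82,"z":7},"mb":{"atk":35,"my":11,"u":57},"p":[97,12],"zg":45},"f":{"bi":{"aj":27,"ue":7},"hpe":[70,82,89,1],"oce":{"lyw":53,"ssq":99,"zxp":35},"z":[86,12]},"nc":{"he":{"chm":64,"gn":42,"qd":96},"jry":[47,26],"uf":[62,12,32,32]},"xb":[{"gzu":74,"oux":27,"q":11},[76,91,21],97,[12,80,54],{"a":45,"cvp":4,"y":86}]}
After op 5 (replace /xb/0/oux 11): {"cu":{"jt":{"c":22,"jc":82,"z":7},"mb":{"atk":35,"my":11,"u":57},"p":[97,12],"zg":45},"f":{"bi":{"aj":27,"ue":7},"hpe":[70,82,89,1],"oce":{"lyw":53,"ssq":99,"zxp":35},"z":[86,12]},"nc":{"he":{"chm":64,"gn":42,"qd":96},"jry":[47,26],"uf":[62,12,32,32]},"xb":[{"gzu":74,"oux":11,"q":11},[76,91,21],97,[12,80,54],{"a":45,"cvp":4,"y":86}]}
Value at /cu/jt/jc: 82

Answer: 82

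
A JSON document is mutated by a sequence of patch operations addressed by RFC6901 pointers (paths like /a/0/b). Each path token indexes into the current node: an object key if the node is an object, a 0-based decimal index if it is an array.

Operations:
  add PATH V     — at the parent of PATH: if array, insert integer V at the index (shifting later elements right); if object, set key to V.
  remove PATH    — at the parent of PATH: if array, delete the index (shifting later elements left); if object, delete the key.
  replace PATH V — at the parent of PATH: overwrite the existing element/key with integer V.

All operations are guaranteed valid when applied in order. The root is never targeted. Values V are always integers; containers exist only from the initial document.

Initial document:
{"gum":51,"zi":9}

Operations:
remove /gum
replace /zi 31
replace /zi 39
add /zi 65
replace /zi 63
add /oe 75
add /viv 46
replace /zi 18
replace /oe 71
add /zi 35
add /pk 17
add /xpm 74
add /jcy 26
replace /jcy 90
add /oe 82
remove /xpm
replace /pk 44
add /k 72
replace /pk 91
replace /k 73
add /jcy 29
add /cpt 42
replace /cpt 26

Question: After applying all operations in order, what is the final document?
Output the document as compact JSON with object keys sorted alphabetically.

Answer: {"cpt":26,"jcy":29,"k":73,"oe":82,"pk":91,"viv":46,"zi":35}

Derivation:
After op 1 (remove /gum): {"zi":9}
After op 2 (replace /zi 31): {"zi":31}
After op 3 (replace /zi 39): {"zi":39}
After op 4 (add /zi 65): {"zi":65}
After op 5 (replace /zi 63): {"zi":63}
After op 6 (add /oe 75): {"oe":75,"zi":63}
After op 7 (add /viv 46): {"oe":75,"viv":46,"zi":63}
After op 8 (replace /zi 18): {"oe":75,"viv":46,"zi":18}
After op 9 (replace /oe 71): {"oe":71,"viv":46,"zi":18}
After op 10 (add /zi 35): {"oe":71,"viv":46,"zi":35}
After op 11 (add /pk 17): {"oe":71,"pk":17,"viv":46,"zi":35}
After op 12 (add /xpm 74): {"oe":71,"pk":17,"viv":46,"xpm":74,"zi":35}
After op 13 (add /jcy 26): {"jcy":26,"oe":71,"pk":17,"viv":46,"xpm":74,"zi":35}
After op 14 (replace /jcy 90): {"jcy":90,"oe":71,"pk":17,"viv":46,"xpm":74,"zi":35}
After op 15 (add /oe 82): {"jcy":90,"oe":82,"pk":17,"viv":46,"xpm":74,"zi":35}
After op 16 (remove /xpm): {"jcy":90,"oe":82,"pk":17,"viv":46,"zi":35}
After op 17 (replace /pk 44): {"jcy":90,"oe":82,"pk":44,"viv":46,"zi":35}
After op 18 (add /k 72): {"jcy":90,"k":72,"oe":82,"pk":44,"viv":46,"zi":35}
After op 19 (replace /pk 91): {"jcy":90,"k":72,"oe":82,"pk":91,"viv":46,"zi":35}
After op 20 (replace /k 73): {"jcy":90,"k":73,"oe":82,"pk":91,"viv":46,"zi":35}
After op 21 (add /jcy 29): {"jcy":29,"k":73,"oe":82,"pk":91,"viv":46,"zi":35}
After op 22 (add /cpt 42): {"cpt":42,"jcy":29,"k":73,"oe":82,"pk":91,"viv":46,"zi":35}
After op 23 (replace /cpt 26): {"cpt":26,"jcy":29,"k":73,"oe":82,"pk":91,"viv":46,"zi":35}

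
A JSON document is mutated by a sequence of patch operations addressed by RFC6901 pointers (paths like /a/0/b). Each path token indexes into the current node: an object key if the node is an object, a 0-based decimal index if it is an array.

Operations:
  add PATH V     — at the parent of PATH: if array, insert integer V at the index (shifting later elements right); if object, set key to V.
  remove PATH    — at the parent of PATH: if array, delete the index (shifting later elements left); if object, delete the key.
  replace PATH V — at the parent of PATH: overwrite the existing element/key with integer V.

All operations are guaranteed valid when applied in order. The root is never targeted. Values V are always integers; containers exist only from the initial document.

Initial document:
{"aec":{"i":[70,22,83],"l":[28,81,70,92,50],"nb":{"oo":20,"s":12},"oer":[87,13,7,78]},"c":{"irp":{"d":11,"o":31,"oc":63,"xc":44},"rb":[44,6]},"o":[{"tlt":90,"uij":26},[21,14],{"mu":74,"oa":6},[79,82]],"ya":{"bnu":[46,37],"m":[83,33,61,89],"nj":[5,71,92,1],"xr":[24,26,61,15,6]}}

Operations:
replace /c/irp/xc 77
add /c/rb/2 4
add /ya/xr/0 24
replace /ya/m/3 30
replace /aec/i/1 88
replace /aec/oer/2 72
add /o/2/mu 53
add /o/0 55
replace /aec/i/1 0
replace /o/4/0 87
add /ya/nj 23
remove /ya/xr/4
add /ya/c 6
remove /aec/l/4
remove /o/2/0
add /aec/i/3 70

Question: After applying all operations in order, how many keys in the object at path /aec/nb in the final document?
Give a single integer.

Answer: 2

Derivation:
After op 1 (replace /c/irp/xc 77): {"aec":{"i":[70,22,83],"l":[28,81,70,92,50],"nb":{"oo":20,"s":12},"oer":[87,13,7,78]},"c":{"irp":{"d":11,"o":31,"oc":63,"xc":77},"rb":[44,6]},"o":[{"tlt":90,"uij":26},[21,14],{"mu":74,"oa":6},[79,82]],"ya":{"bnu":[46,37],"m":[83,33,61,89],"nj":[5,71,92,1],"xr":[24,26,61,15,6]}}
After op 2 (add /c/rb/2 4): {"aec":{"i":[70,22,83],"l":[28,81,70,92,50],"nb":{"oo":20,"s":12},"oer":[87,13,7,78]},"c":{"irp":{"d":11,"o":31,"oc":63,"xc":77},"rb":[44,6,4]},"o":[{"tlt":90,"uij":26},[21,14],{"mu":74,"oa":6},[79,82]],"ya":{"bnu":[46,37],"m":[83,33,61,89],"nj":[5,71,92,1],"xr":[24,26,61,15,6]}}
After op 3 (add /ya/xr/0 24): {"aec":{"i":[70,22,83],"l":[28,81,70,92,50],"nb":{"oo":20,"s":12},"oer":[87,13,7,78]},"c":{"irp":{"d":11,"o":31,"oc":63,"xc":77},"rb":[44,6,4]},"o":[{"tlt":90,"uij":26},[21,14],{"mu":74,"oa":6},[79,82]],"ya":{"bnu":[46,37],"m":[83,33,61,89],"nj":[5,71,92,1],"xr":[24,24,26,61,15,6]}}
After op 4 (replace /ya/m/3 30): {"aec":{"i":[70,22,83],"l":[28,81,70,92,50],"nb":{"oo":20,"s":12},"oer":[87,13,7,78]},"c":{"irp":{"d":11,"o":31,"oc":63,"xc":77},"rb":[44,6,4]},"o":[{"tlt":90,"uij":26},[21,14],{"mu":74,"oa":6},[79,82]],"ya":{"bnu":[46,37],"m":[83,33,61,30],"nj":[5,71,92,1],"xr":[24,24,26,61,15,6]}}
After op 5 (replace /aec/i/1 88): {"aec":{"i":[70,88,83],"l":[28,81,70,92,50],"nb":{"oo":20,"s":12},"oer":[87,13,7,78]},"c":{"irp":{"d":11,"o":31,"oc":63,"xc":77},"rb":[44,6,4]},"o":[{"tlt":90,"uij":26},[21,14],{"mu":74,"oa":6},[79,82]],"ya":{"bnu":[46,37],"m":[83,33,61,30],"nj":[5,71,92,1],"xr":[24,24,26,61,15,6]}}
After op 6 (replace /aec/oer/2 72): {"aec":{"i":[70,88,83],"l":[28,81,70,92,50],"nb":{"oo":20,"s":12},"oer":[87,13,72,78]},"c":{"irp":{"d":11,"o":31,"oc":63,"xc":77},"rb":[44,6,4]},"o":[{"tlt":90,"uij":26},[21,14],{"mu":74,"oa":6},[79,82]],"ya":{"bnu":[46,37],"m":[83,33,61,30],"nj":[5,71,92,1],"xr":[24,24,26,61,15,6]}}
After op 7 (add /o/2/mu 53): {"aec":{"i":[70,88,83],"l":[28,81,70,92,50],"nb":{"oo":20,"s":12},"oer":[87,13,72,78]},"c":{"irp":{"d":11,"o":31,"oc":63,"xc":77},"rb":[44,6,4]},"o":[{"tlt":90,"uij":26},[21,14],{"mu":53,"oa":6},[79,82]],"ya":{"bnu":[46,37],"m":[83,33,61,30],"nj":[5,71,92,1],"xr":[24,24,26,61,15,6]}}
After op 8 (add /o/0 55): {"aec":{"i":[70,88,83],"l":[28,81,70,92,50],"nb":{"oo":20,"s":12},"oer":[87,13,72,78]},"c":{"irp":{"d":11,"o":31,"oc":63,"xc":77},"rb":[44,6,4]},"o":[55,{"tlt":90,"uij":26},[21,14],{"mu":53,"oa":6},[79,82]],"ya":{"bnu":[46,37],"m":[83,33,61,30],"nj":[5,71,92,1],"xr":[24,24,26,61,15,6]}}
After op 9 (replace /aec/i/1 0): {"aec":{"i":[70,0,83],"l":[28,81,70,92,50],"nb":{"oo":20,"s":12},"oer":[87,13,72,78]},"c":{"irp":{"d":11,"o":31,"oc":63,"xc":77},"rb":[44,6,4]},"o":[55,{"tlt":90,"uij":26},[21,14],{"mu":53,"oa":6},[79,82]],"ya":{"bnu":[46,37],"m":[83,33,61,30],"nj":[5,71,92,1],"xr":[24,24,26,61,15,6]}}
After op 10 (replace /o/4/0 87): {"aec":{"i":[70,0,83],"l":[28,81,70,92,50],"nb":{"oo":20,"s":12},"oer":[87,13,72,78]},"c":{"irp":{"d":11,"o":31,"oc":63,"xc":77},"rb":[44,6,4]},"o":[55,{"tlt":90,"uij":26},[21,14],{"mu":53,"oa":6},[87,82]],"ya":{"bnu":[46,37],"m":[83,33,61,30],"nj":[5,71,92,1],"xr":[24,24,26,61,15,6]}}
After op 11 (add /ya/nj 23): {"aec":{"i":[70,0,83],"l":[28,81,70,92,50],"nb":{"oo":20,"s":12},"oer":[87,13,72,78]},"c":{"irp":{"d":11,"o":31,"oc":63,"xc":77},"rb":[44,6,4]},"o":[55,{"tlt":90,"uij":26},[21,14],{"mu":53,"oa":6},[87,82]],"ya":{"bnu":[46,37],"m":[83,33,61,30],"nj":23,"xr":[24,24,26,61,15,6]}}
After op 12 (remove /ya/xr/4): {"aec":{"i":[70,0,83],"l":[28,81,70,92,50],"nb":{"oo":20,"s":12},"oer":[87,13,72,78]},"c":{"irp":{"d":11,"o":31,"oc":63,"xc":77},"rb":[44,6,4]},"o":[55,{"tlt":90,"uij":26},[21,14],{"mu":53,"oa":6},[87,82]],"ya":{"bnu":[46,37],"m":[83,33,61,30],"nj":23,"xr":[24,24,26,61,6]}}
After op 13 (add /ya/c 6): {"aec":{"i":[70,0,83],"l":[28,81,70,92,50],"nb":{"oo":20,"s":12},"oer":[87,13,72,78]},"c":{"irp":{"d":11,"o":31,"oc":63,"xc":77},"rb":[44,6,4]},"o":[55,{"tlt":90,"uij":26},[21,14],{"mu":53,"oa":6},[87,82]],"ya":{"bnu":[46,37],"c":6,"m":[83,33,61,30],"nj":23,"xr":[24,24,26,61,6]}}
After op 14 (remove /aec/l/4): {"aec":{"i":[70,0,83],"l":[28,81,70,92],"nb":{"oo":20,"s":12},"oer":[87,13,72,78]},"c":{"irp":{"d":11,"o":31,"oc":63,"xc":77},"rb":[44,6,4]},"o":[55,{"tlt":90,"uij":26},[21,14],{"mu":53,"oa":6},[87,82]],"ya":{"bnu":[46,37],"c":6,"m":[83,33,61,30],"nj":23,"xr":[24,24,26,61,6]}}
After op 15 (remove /o/2/0): {"aec":{"i":[70,0,83],"l":[28,81,70,92],"nb":{"oo":20,"s":12},"oer":[87,13,72,78]},"c":{"irp":{"d":11,"o":31,"oc":63,"xc":77},"rb":[44,6,4]},"o":[55,{"tlt":90,"uij":26},[14],{"mu":53,"oa":6},[87,82]],"ya":{"bnu":[46,37],"c":6,"m":[83,33,61,30],"nj":23,"xr":[24,24,26,61,6]}}
After op 16 (add /aec/i/3 70): {"aec":{"i":[70,0,83,70],"l":[28,81,70,92],"nb":{"oo":20,"s":12},"oer":[87,13,72,78]},"c":{"irp":{"d":11,"o":31,"oc":63,"xc":77},"rb":[44,6,4]},"o":[55,{"tlt":90,"uij":26},[14],{"mu":53,"oa":6},[87,82]],"ya":{"bnu":[46,37],"c":6,"m":[83,33,61,30],"nj":23,"xr":[24,24,26,61,6]}}
Size at path /aec/nb: 2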